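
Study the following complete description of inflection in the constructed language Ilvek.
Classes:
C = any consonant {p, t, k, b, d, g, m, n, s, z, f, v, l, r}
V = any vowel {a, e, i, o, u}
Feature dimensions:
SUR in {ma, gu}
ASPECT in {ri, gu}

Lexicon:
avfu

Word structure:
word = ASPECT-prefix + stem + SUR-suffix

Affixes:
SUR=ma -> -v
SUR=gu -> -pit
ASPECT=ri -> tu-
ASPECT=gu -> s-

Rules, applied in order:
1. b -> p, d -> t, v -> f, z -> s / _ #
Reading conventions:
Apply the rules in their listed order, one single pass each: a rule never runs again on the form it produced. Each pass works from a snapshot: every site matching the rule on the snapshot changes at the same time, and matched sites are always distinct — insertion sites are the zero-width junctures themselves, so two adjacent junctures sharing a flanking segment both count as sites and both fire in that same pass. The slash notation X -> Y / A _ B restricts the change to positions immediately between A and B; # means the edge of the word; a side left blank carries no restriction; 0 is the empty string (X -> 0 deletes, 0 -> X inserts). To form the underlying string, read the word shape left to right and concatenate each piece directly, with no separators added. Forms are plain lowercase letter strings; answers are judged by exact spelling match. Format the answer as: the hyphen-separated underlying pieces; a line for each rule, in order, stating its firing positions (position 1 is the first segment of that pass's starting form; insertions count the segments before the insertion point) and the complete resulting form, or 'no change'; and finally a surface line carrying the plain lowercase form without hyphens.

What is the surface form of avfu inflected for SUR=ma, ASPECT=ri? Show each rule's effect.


underlying: tu-avfu-v
1. b -> p, d -> t, v -> f, z -> s / _ #: fires at position(s) 7: tuavfuf
surface: tuavfuf


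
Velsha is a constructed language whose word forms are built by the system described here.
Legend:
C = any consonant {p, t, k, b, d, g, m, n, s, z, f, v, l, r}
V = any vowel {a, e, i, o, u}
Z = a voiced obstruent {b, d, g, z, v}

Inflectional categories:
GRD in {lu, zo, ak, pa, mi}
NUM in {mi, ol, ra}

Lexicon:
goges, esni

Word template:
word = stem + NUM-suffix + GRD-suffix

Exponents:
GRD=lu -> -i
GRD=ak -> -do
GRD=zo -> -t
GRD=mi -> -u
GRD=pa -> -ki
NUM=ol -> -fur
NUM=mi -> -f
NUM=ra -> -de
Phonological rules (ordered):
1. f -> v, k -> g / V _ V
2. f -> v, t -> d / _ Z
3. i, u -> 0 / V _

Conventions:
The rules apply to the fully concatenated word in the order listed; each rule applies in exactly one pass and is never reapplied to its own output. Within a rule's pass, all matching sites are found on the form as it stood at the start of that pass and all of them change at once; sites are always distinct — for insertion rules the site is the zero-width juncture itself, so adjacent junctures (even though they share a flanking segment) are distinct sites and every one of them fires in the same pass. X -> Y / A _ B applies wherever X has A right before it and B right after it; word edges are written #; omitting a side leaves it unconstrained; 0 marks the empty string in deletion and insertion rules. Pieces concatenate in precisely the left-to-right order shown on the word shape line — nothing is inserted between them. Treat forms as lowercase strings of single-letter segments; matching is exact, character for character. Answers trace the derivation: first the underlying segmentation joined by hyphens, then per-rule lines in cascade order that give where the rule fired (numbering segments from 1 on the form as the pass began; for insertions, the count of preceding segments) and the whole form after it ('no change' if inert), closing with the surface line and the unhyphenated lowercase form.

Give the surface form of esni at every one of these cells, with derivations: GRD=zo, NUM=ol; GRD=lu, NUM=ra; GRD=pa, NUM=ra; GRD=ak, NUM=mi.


cell GRD=zo, NUM=ol:
underlying: esni-fur-t
1. f -> v, k -> g / V _ V: fires at position(s) 5: esnivurt
2. f -> v, t -> d / _ Z: no change
3. i, u -> 0 / V _: no change
surface: esnivurt

cell GRD=lu, NUM=ra:
underlying: esni-de-i
1. f -> v, k -> g / V _ V: no change
2. f -> v, t -> d / _ Z: no change
3. i, u -> 0 / V _: fires at position(s) 7: esnide
surface: esnide

cell GRD=pa, NUM=ra:
underlying: esni-de-ki
1. f -> v, k -> g / V _ V: fires at position(s) 7: esnidegi
2. f -> v, t -> d / _ Z: no change
3. i, u -> 0 / V _: no change
surface: esnidegi

cell GRD=ak, NUM=mi:
underlying: esni-f-do
1. f -> v, k -> g / V _ V: no change
2. f -> v, t -> d / _ Z: fires at position(s) 5: esnivdo
3. i, u -> 0 / V _: no change
surface: esnivdo


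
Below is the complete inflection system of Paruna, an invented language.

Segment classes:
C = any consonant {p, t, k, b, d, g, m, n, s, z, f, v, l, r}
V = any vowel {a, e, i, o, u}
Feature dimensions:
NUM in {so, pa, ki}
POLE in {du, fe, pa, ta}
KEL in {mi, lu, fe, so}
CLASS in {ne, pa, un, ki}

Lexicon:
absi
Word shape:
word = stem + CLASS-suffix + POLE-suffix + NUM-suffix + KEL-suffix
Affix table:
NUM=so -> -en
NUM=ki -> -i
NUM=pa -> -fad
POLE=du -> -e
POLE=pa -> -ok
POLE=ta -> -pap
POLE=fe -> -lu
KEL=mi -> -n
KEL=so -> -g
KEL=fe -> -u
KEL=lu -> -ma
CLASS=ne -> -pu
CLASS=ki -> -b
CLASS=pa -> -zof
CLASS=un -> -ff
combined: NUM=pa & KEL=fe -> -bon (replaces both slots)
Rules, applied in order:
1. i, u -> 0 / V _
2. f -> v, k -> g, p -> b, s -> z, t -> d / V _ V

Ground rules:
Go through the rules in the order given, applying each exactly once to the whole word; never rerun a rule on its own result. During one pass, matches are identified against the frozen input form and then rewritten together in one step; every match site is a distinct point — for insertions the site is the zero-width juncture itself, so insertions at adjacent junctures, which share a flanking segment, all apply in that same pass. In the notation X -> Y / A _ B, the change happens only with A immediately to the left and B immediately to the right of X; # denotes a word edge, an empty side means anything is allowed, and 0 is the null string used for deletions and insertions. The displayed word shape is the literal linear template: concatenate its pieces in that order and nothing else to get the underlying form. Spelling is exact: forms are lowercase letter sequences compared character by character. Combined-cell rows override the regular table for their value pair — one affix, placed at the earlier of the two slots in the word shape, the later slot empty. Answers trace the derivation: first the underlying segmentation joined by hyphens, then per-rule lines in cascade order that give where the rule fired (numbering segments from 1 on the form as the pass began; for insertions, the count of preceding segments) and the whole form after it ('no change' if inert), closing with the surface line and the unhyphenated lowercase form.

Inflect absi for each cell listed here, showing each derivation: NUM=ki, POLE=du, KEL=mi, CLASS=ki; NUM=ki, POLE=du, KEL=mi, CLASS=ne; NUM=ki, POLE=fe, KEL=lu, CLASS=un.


cell NUM=ki, POLE=du, KEL=mi, CLASS=ki:
underlying: absi-b-e-i-n
1. i, u -> 0 / V _: fires at position(s) 7: absiben
2. f -> v, k -> g, p -> b, s -> z, t -> d / V _ V: no change
surface: absiben

cell NUM=ki, POLE=du, KEL=mi, CLASS=ne:
underlying: absi-pu-e-i-n
1. i, u -> 0 / V _: fires at position(s) 8: absipuen
2. f -> v, k -> g, p -> b, s -> z, t -> d / V _ V: fires at position(s) 5: absibuen
surface: absibuen

cell NUM=ki, POLE=fe, KEL=lu, CLASS=un:
underlying: absi-ff-lu-i-ma
1. i, u -> 0 / V _: fires at position(s) 9: absiffluma
2. f -> v, k -> g, p -> b, s -> z, t -> d / V _ V: no change
surface: absiffluma


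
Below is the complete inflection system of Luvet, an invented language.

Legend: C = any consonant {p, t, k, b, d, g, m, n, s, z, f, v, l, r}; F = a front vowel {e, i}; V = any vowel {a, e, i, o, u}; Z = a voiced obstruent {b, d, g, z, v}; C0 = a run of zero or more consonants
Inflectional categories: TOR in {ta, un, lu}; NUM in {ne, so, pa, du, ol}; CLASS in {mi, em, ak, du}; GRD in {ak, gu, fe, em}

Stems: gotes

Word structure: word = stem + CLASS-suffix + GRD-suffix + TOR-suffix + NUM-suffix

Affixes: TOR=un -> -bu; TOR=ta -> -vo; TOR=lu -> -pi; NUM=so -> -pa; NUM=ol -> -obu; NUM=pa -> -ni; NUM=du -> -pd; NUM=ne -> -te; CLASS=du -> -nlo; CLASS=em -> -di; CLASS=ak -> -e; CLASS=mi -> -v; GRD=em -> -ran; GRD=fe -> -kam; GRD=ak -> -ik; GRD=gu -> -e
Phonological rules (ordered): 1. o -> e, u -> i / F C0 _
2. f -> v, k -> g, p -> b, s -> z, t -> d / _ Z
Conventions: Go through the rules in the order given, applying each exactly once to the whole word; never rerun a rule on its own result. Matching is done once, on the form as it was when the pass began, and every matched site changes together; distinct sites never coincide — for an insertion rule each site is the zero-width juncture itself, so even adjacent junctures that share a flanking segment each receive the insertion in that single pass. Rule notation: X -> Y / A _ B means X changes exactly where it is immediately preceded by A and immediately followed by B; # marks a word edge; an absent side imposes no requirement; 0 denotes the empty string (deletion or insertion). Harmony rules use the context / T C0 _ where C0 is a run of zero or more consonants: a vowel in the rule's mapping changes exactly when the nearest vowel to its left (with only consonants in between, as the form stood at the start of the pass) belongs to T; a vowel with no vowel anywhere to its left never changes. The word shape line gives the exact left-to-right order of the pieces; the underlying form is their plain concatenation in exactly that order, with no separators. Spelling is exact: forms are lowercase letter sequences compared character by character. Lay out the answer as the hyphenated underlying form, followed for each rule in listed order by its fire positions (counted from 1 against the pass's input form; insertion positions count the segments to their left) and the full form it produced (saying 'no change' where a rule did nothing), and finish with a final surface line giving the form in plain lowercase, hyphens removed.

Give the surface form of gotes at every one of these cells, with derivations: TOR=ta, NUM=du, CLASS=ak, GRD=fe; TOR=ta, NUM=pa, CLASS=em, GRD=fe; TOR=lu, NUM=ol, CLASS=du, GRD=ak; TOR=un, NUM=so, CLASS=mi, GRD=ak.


cell TOR=ta, NUM=du, CLASS=ak, GRD=fe:
underlying: gotes-e-kam-vo-pd
1. o -> e, u -> i / F C0 _: no change
2. f -> v, k -> g, p -> b, s -> z, t -> d / _ Z: fires at position(s) 12: gotesekamvobd
surface: gotesekamvobd

cell TOR=ta, NUM=pa, CLASS=em, GRD=fe:
underlying: gotes-di-kam-vo-ni
1. o -> e, u -> i / F C0 _: no change
2. f -> v, k -> g, p -> b, s -> z, t -> d / _ Z: fires at position(s) 5: gotezdikamvoni
surface: gotezdikamvoni

cell TOR=lu, NUM=ol, CLASS=du, GRD=ak:
underlying: gotes-nlo-ik-pi-obu
1. o -> e, u -> i / F C0 _: fires at position(s) 8, 13: gotesnleikpiebu
2. f -> v, k -> g, p -> b, s -> z, t -> d / _ Z: no change
surface: gotesnleikpiebu

cell TOR=un, NUM=so, CLASS=mi, GRD=ak:
underlying: gotes-v-ik-bu-pa
1. o -> e, u -> i / F C0 _: fires at position(s) 10: gotesvikbipa
2. f -> v, k -> g, p -> b, s -> z, t -> d / _ Z: fires at position(s) 5, 8: gotezvigbipa
surface: gotezvigbipa


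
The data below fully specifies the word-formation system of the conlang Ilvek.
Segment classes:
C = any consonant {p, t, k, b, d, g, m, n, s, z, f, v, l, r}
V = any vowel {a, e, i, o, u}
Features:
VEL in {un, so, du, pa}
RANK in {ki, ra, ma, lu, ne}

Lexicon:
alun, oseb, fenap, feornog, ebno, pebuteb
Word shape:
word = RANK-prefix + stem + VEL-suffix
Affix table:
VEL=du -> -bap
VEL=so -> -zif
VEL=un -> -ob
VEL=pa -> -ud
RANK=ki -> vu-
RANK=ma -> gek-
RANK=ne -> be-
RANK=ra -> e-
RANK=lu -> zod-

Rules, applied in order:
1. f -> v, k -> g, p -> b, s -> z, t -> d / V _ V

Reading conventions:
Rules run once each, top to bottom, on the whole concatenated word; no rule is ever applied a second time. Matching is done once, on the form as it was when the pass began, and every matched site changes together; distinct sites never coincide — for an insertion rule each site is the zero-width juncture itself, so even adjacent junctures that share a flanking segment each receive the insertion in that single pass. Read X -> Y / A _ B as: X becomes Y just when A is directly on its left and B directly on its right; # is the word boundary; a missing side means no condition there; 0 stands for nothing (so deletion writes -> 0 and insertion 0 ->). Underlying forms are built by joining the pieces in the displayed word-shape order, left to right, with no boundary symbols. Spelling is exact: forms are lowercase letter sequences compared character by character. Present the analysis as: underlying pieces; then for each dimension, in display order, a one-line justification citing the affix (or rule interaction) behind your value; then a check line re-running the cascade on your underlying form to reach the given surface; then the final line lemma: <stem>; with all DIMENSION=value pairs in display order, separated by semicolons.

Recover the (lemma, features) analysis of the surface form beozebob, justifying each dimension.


underlying: be-oseb-ob
VEL=un - signalled by the affix -ob
RANK=ne - signalled by the affix be-
check: beosebob -> beozebob
lemma: oseb; VEL=un; RANK=ne


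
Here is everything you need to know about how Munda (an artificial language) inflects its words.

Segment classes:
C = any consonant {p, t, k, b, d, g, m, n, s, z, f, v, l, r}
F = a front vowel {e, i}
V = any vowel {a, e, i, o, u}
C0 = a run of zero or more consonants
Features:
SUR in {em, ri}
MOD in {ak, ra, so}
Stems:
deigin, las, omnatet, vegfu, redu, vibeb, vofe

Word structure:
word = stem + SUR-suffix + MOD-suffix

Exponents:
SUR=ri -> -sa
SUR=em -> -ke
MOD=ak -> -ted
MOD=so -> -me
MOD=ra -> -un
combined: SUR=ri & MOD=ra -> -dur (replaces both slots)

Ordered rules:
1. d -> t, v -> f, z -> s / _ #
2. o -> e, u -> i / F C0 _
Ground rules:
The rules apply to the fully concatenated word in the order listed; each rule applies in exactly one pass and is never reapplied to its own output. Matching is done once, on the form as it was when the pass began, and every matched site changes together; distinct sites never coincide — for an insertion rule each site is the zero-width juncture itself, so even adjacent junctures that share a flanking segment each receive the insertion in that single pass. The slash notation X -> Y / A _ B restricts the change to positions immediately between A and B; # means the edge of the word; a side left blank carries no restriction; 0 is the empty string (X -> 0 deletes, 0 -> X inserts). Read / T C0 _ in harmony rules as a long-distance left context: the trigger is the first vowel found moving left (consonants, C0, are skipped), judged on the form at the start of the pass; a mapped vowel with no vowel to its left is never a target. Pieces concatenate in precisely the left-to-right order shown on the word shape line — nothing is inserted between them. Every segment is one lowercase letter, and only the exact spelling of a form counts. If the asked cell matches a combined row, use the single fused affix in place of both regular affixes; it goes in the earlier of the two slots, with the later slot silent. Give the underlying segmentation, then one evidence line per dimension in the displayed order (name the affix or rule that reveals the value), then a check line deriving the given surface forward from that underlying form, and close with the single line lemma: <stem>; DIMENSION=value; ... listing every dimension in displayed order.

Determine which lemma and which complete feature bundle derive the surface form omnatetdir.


underlying: omnatet-dur
SUR=ri - signalled by the combined affix row
MOD=ra - signalled by the combined affix row
check: omnatetdur -> omnatetdur -> omnatetdir
lemma: omnatet; SUR=ri; MOD=ra


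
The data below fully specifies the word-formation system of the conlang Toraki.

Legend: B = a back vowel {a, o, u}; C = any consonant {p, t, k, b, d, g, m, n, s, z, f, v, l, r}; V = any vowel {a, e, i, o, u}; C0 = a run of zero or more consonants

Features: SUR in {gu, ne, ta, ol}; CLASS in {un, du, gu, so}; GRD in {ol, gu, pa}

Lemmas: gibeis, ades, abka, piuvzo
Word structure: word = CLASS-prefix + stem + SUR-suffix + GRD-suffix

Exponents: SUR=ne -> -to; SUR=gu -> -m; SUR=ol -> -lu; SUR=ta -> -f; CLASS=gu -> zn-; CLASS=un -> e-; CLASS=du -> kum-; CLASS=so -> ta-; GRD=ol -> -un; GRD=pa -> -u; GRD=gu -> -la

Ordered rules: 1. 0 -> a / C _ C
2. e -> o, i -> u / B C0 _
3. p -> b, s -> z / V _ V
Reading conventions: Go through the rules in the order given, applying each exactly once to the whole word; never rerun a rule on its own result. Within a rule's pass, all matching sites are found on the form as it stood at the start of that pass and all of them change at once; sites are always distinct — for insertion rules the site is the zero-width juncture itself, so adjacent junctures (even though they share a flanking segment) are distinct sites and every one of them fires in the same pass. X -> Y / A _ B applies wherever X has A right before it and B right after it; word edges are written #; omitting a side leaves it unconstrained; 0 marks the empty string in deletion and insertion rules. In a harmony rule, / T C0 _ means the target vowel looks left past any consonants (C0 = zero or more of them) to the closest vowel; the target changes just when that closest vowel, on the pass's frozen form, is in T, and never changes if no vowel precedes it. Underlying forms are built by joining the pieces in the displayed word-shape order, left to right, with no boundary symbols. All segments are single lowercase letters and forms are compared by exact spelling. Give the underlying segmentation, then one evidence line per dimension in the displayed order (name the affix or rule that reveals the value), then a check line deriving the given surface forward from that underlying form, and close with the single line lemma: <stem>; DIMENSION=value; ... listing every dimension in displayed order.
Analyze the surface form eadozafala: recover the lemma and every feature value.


underlying: e-ades-f-la
SUR=ta - signalled by the affix -f
CLASS=un - signalled by the affix e-
GRD=gu - signalled by the affix -la
check: eadesfla -> eadesafala -> eadosafala -> eadozafala
lemma: ades; SUR=ta; CLASS=un; GRD=gu


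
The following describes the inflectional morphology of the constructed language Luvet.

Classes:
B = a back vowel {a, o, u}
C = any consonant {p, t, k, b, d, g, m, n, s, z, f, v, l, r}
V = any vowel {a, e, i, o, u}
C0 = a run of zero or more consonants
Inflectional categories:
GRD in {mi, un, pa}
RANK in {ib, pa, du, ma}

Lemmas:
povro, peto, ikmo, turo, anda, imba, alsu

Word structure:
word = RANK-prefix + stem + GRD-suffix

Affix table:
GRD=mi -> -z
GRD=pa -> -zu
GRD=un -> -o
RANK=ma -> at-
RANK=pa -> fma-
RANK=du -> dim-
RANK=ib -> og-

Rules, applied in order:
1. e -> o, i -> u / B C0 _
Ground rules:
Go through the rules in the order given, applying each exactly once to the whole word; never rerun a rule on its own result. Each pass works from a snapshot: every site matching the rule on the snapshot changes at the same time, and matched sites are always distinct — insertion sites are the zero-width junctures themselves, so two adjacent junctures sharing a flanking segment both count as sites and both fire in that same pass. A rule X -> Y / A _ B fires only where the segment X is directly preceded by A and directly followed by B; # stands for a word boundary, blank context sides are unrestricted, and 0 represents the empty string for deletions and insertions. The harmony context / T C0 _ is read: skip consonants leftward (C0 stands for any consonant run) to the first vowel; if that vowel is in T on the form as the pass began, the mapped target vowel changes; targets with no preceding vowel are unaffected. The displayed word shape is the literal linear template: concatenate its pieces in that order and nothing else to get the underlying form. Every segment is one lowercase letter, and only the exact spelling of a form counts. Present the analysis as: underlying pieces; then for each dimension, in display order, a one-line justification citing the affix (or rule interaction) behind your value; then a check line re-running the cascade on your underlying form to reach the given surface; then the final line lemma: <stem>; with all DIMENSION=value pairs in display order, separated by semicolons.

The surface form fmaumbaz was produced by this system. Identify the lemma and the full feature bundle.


underlying: fma-imba-z
GRD=mi - signalled by the affix -z
RANK=pa - signalled by the affix fma-
check: fmaimbaz -> fmaumbaz
lemma: imba; GRD=mi; RANK=pa


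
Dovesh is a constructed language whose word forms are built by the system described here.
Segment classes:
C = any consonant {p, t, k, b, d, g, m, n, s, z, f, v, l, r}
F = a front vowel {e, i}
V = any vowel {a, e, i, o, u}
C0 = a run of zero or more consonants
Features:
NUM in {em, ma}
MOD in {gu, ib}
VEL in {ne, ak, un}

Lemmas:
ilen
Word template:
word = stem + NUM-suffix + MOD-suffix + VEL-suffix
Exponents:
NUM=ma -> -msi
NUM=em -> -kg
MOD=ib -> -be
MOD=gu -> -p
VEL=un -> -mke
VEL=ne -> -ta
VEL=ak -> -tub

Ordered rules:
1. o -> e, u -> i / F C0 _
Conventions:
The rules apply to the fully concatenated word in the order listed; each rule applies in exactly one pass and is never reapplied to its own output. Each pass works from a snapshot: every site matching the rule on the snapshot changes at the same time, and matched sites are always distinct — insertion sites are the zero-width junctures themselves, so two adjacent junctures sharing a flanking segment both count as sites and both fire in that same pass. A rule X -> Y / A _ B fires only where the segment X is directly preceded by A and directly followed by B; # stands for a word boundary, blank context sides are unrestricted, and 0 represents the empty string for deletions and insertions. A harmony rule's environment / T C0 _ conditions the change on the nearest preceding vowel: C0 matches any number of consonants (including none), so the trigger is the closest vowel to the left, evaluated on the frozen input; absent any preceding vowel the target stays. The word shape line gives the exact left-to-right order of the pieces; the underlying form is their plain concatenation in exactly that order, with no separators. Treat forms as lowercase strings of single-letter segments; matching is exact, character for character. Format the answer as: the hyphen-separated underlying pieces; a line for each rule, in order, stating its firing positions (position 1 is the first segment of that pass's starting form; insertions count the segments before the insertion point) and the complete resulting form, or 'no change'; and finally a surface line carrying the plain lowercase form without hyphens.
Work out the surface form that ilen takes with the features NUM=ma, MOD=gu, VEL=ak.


underlying: ilen-msi-p-tub
1. o -> e, u -> i / F C0 _: fires at position(s) 10: ilenmsiptib
surface: ilenmsiptib


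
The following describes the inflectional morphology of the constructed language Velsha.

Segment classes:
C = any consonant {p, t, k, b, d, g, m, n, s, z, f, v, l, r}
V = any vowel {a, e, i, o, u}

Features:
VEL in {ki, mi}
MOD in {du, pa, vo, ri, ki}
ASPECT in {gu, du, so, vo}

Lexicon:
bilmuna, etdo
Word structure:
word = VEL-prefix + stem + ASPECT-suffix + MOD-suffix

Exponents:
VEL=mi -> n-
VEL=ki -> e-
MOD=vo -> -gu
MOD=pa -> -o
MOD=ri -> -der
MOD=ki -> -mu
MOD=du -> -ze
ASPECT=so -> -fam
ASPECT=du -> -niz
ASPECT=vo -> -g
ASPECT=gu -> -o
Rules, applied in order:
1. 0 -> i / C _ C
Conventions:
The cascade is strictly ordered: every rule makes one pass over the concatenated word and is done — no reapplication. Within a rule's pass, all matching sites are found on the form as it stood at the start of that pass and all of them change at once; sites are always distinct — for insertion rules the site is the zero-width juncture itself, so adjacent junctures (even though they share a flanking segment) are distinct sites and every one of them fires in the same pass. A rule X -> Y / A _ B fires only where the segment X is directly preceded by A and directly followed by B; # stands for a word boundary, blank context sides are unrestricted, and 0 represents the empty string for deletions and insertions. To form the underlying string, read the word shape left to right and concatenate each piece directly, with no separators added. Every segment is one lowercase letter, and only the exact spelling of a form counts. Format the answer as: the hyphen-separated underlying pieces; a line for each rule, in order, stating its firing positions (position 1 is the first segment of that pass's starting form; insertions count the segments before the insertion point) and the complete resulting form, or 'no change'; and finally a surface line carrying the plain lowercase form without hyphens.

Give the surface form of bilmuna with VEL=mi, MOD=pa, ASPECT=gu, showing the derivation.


underlying: n-bilmuna-o-o
1. 0 -> i / C _ C: inserts after position(s) 1, 4: nibilimunaoo
surface: nibilimunaoo


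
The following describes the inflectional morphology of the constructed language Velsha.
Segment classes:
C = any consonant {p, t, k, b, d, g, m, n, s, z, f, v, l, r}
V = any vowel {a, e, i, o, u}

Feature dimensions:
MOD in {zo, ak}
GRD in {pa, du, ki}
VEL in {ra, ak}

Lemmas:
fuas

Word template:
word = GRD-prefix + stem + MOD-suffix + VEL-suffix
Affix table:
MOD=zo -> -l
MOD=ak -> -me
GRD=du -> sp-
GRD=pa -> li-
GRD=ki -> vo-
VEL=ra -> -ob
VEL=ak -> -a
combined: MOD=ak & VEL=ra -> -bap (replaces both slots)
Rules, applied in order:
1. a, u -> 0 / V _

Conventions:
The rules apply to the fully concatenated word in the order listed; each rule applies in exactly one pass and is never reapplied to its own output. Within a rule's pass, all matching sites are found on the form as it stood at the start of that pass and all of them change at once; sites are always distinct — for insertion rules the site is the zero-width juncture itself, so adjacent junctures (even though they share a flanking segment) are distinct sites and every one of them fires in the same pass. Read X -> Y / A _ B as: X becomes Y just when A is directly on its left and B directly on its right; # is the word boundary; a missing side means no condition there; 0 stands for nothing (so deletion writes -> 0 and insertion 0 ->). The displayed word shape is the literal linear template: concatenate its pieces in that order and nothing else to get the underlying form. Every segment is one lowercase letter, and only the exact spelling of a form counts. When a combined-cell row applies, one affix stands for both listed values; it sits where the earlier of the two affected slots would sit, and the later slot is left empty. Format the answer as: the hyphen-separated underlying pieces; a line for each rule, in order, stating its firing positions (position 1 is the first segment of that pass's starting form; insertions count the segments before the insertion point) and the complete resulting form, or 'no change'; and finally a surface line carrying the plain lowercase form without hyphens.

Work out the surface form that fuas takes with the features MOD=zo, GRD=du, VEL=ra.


underlying: sp-fuas-l-ob
1. a, u -> 0 / V _: fires at position(s) 5: spfuslob
surface: spfuslob


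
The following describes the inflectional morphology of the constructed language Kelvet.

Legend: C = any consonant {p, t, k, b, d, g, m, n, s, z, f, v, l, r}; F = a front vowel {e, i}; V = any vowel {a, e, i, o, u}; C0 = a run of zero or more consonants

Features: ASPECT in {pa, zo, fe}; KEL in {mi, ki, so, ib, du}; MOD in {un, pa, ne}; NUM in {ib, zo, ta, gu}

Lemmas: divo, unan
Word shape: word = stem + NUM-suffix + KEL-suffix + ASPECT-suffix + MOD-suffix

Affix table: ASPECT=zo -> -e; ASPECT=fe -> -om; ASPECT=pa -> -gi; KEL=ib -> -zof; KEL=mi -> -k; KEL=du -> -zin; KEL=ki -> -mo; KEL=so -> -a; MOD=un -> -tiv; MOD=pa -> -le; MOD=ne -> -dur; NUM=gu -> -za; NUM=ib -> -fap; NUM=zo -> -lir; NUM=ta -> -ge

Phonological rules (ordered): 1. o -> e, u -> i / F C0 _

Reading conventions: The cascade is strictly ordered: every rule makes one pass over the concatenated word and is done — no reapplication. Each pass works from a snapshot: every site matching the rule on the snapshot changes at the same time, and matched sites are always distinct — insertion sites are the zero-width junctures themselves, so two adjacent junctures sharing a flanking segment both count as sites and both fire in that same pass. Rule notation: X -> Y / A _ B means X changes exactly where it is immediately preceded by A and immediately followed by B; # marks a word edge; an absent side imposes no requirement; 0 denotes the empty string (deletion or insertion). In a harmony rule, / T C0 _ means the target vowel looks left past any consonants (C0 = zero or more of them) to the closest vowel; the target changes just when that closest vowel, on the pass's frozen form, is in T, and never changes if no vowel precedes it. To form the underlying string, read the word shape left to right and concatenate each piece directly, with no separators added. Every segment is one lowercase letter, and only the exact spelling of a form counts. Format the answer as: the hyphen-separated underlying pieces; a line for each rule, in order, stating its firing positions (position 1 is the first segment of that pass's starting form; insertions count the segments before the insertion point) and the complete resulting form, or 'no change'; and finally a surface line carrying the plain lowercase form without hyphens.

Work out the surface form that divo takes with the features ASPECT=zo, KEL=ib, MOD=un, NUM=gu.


underlying: divo-za-zof-e-tiv
1. o -> e, u -> i / F C0 _: fires at position(s) 4: divezazofetiv
surface: divezazofetiv


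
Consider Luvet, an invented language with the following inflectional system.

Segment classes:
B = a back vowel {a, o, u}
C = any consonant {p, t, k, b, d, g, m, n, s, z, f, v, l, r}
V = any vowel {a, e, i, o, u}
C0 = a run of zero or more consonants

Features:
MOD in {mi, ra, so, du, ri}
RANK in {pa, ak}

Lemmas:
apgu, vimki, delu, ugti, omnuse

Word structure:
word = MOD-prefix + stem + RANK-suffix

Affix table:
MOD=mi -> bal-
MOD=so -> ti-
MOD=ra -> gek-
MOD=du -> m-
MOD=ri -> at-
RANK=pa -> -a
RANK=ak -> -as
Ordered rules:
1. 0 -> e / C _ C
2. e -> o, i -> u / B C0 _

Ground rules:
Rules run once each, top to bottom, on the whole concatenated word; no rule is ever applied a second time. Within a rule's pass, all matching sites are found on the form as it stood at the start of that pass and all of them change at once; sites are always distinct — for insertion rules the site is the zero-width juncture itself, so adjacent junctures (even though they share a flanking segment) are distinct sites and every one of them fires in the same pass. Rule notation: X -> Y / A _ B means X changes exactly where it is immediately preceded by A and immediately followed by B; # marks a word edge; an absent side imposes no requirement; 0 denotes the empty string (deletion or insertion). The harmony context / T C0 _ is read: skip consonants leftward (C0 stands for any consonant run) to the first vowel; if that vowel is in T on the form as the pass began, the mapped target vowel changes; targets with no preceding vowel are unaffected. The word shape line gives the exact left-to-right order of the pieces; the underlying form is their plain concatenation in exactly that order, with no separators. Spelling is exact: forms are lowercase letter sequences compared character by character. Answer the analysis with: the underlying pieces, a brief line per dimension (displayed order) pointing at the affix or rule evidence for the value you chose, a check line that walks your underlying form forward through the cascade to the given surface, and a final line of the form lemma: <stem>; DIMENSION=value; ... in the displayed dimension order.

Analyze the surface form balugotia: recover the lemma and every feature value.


underlying: bal-ugti-a
MOD=mi - signalled by the affix bal-
RANK=pa - signalled by the affix -a
check: balugtia -> balugetia -> balugotia
lemma: ugti; MOD=mi; RANK=pa


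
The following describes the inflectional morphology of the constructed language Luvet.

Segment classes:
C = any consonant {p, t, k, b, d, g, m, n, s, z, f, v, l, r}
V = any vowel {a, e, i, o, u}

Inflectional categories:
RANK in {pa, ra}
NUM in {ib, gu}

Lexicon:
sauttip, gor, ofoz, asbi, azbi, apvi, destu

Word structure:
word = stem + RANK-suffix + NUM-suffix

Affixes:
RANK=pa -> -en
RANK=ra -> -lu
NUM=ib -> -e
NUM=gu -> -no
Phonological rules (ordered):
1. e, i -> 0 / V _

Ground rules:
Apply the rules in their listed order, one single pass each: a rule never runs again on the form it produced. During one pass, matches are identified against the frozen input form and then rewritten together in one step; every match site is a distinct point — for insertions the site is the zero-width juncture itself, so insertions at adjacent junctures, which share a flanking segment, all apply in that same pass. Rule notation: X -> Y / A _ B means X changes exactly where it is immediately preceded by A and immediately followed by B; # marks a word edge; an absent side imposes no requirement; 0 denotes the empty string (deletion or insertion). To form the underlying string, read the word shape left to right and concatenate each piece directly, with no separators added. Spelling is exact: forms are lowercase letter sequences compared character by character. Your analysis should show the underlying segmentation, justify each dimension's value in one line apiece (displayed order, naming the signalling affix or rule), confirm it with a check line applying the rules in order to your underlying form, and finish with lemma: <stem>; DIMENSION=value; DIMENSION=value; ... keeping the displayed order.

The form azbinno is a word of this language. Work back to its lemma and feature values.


underlying: azbi-en-no
RANK=pa - signalled by the affix -en
NUM=gu - signalled by the affix -no
check: azbienno -> azbinno
lemma: azbi; RANK=pa; NUM=gu


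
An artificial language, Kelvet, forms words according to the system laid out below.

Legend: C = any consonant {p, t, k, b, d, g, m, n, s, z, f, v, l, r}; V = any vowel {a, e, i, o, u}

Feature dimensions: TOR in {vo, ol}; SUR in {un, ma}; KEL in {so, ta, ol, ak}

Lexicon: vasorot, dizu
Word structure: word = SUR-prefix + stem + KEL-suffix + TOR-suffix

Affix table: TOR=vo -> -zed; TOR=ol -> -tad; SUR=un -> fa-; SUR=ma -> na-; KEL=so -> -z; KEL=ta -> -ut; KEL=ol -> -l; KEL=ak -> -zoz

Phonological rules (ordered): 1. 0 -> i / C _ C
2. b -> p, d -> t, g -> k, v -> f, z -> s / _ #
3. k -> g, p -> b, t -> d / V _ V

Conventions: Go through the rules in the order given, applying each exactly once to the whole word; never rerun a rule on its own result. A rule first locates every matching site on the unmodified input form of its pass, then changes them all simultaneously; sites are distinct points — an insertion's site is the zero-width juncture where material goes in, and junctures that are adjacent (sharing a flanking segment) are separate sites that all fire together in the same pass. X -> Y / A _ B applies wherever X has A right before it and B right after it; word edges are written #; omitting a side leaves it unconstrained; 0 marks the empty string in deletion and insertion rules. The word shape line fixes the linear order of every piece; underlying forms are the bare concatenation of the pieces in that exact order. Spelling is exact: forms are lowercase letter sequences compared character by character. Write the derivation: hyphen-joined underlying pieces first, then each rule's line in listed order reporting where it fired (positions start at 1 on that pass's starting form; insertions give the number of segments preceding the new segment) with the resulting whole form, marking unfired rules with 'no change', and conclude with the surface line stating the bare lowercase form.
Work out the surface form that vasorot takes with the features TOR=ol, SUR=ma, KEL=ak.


underlying: na-vasorot-zoz-tad
1. 0 -> i / C _ C: inserts after position(s) 9, 12: navasorotizozitad
2. b -> p, d -> t, g -> k, v -> f, z -> s / _ #: fires at position(s) 17: navasorotizozitat
3. k -> g, p -> b, t -> d / V _ V: fires at position(s) 9, 15: navasorodizozidat
surface: navasorodizozidat


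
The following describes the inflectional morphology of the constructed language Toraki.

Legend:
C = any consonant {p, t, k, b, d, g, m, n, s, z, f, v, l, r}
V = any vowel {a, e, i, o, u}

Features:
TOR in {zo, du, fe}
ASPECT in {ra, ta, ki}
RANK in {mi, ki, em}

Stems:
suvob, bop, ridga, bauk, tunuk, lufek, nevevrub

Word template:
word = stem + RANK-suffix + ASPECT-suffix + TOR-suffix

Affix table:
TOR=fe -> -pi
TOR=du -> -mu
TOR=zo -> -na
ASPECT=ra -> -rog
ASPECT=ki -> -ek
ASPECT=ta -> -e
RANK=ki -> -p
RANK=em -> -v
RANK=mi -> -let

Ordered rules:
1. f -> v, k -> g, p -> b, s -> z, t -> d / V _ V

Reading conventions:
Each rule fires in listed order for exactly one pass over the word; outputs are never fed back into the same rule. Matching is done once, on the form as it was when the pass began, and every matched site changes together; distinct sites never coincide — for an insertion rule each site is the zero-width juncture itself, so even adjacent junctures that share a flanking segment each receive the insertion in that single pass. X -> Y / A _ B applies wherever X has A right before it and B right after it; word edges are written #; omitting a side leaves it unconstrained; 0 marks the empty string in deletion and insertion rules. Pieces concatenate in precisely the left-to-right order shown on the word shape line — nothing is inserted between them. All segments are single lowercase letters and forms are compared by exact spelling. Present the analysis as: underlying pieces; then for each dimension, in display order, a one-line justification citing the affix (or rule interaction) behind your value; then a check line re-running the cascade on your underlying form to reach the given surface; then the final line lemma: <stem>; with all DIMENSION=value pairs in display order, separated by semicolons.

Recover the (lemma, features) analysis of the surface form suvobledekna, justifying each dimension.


underlying: suvob-let-ek-na
TOR=zo - signalled by the affix -na
ASPECT=ki - signalled by the affix -ek
RANK=mi - signalled by the affix -let
check: suvobletekna -> suvobledekna
lemma: suvob; TOR=zo; ASPECT=ki; RANK=mi


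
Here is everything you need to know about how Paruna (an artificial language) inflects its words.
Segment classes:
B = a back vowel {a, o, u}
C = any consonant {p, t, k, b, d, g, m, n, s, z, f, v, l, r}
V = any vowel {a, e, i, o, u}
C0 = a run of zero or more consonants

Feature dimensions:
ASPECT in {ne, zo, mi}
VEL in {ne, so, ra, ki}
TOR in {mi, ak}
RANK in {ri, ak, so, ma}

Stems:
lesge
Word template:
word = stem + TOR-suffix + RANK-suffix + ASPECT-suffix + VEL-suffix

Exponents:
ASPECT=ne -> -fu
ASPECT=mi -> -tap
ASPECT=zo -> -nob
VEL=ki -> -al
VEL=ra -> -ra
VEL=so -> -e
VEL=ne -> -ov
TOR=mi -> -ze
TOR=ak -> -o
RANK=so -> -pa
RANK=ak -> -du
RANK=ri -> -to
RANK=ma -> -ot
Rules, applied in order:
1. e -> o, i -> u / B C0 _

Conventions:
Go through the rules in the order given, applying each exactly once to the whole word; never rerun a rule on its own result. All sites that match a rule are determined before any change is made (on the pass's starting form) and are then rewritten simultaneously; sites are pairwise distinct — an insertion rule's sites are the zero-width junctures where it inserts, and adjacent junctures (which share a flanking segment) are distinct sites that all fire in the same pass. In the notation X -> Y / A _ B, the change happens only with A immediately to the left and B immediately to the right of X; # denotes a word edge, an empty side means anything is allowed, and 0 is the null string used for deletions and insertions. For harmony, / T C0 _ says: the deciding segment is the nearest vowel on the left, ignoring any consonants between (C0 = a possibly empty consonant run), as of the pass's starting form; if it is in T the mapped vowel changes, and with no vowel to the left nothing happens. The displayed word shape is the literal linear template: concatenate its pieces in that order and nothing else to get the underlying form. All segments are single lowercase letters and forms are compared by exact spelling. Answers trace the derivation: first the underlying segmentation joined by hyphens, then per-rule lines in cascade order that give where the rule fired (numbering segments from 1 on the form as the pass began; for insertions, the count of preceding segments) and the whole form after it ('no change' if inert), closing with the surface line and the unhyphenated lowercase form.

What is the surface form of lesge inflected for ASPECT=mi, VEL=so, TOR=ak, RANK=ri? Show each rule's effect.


underlying: lesge-o-to-tap-e
1. e -> o, i -> u / B C0 _: fires at position(s) 12: lesgeototapo
surface: lesgeototapo
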